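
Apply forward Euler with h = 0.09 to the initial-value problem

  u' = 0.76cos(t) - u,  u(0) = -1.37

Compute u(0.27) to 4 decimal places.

-0.8465

Euler: u_{n+1} = u_n + h·f(t_n, u_n).
t=0.000000, u=-1.370000: f=2.130000 → u ← -1.370000 + 0.09·2.130000 = -1.178300
t=0.090000, u=-1.178300: f=1.935224 → u ← -1.178300 + 0.09·1.935224 = -1.004130
t=0.180000, u=-1.004130: f=1.751851 → u ← -1.004130 + 0.09·1.751851 = -0.846463
u(0.27) ≈ -0.8465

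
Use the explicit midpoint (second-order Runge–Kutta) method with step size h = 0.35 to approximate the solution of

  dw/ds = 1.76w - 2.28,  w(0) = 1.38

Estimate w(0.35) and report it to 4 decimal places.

1.4481

Midpoint: k1 = f(s_n, w_n); k2 = f(s_n + h/2, w_n + (h/2)·k1); w_{n+1} = w_n + h·k2.
s=0.000000, w=1.380000:
  k1 = f(0.000000, 1.380000) = 0.148800
  k2 = f(0.175000, 1.406040) = 0.194630
  w ← 1.380000 + 0.35·0.194630 = 1.448121
w(0.35) ≈ 1.4481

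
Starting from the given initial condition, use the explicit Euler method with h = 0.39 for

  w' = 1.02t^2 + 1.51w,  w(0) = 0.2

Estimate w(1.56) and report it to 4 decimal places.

2.3566

Euler: w_{n+1} = w_n + h·f(t_n, w_n).
t=0.000000, w=0.200000: f=0.302000 → w ← 0.200000 + 0.39·0.302000 = 0.317780
t=0.390000, w=0.317780: f=0.634990 → w ← 0.317780 + 0.39·0.634990 = 0.565426
t=0.780000, w=0.565426: f=1.474361 → w ← 0.565426 + 0.39·1.474361 = 1.140427
t=1.170000, w=1.140427: f=3.118323 → w ← 1.140427 + 0.39·3.118323 = 2.356573
w(1.56) ≈ 2.3566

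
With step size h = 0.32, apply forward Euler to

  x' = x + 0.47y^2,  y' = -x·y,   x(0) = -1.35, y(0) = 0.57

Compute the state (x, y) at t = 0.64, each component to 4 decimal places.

-2.1875, 1.2689

Euler on (x,y): x_{n+1} = x_n + h·x', y_{n+1} = y_n + h·y'.
0.000000: (-1.350000, 0.570000); f=(-1.197297, 0.769500) → (-1.733135, 0.816240)
0.320000: (-1.733135, 0.816240); f=(-1.419999, 1.414654) → (-2.187535, 1.268929)
(x(0.64), y(0.64)) ≈ (-2.1875, 1.2689)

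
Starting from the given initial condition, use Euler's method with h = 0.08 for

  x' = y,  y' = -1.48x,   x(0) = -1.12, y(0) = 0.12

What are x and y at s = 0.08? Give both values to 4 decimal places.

-1.1104, 0.2526

Euler on (x,y): x_{n+1} = x_n + h·x', y_{n+1} = y_n + h·y'.
0.000000: (-1.120000, 0.120000); f=(0.120000, 1.657600) → (-1.110400, 0.252608)
(x(0.08), y(0.08)) ≈ (-1.1104, 0.2526)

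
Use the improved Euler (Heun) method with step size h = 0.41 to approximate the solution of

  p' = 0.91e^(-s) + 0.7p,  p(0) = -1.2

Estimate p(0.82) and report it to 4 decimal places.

-1.3921

Heun: k1 = f(s_n, p_n); k2 = f(s_n + h, p_n + h·k1); p_{n+1} = p_n + (h/2)·(k1 + k2).
s=0.000000, p=-1.200000:
  k1 = f(0.000000, -1.200000) = 0.070000
  k2 = f(0.410000, -1.171300) = -0.215988
  p ← -1.200000 + (0.41/2)·(0.070000 + (-0.215988)) = -1.229928
s=0.410000, p=-1.229928:
  k1 = f(0.410000, -1.229928) = -0.257028
  k2 = f(0.820000, -1.335309) = -0.533923
  p ← -1.229928 + (0.41/2)·(-0.257028 + (-0.533923)) = -1.392073
p(0.82) ≈ -1.3921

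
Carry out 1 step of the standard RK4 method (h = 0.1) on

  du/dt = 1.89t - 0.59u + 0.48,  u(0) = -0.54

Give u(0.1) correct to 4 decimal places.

RK4: k1 = f(t_n, u_n); k2 = f(t_n + h/2, u_n + (h/2)·k1); k3 = f(t_n + h/2, u_n + (h/2)·k2); k4 = f(t_n + h, u_n + h·k3); u_{n+1} = u_n + (h/6)·(k1 + 2k2 + 2k3 + k4).
t=0.000000, u=-0.540000:
  k1 = f(0.000000, -0.540000) = 0.798600
  k2 = f(0.050000, -0.500070) = 0.869541
  k3 = f(0.050000, -0.496523) = 0.867449
  k4 = f(0.100000, -0.453255) = 0.936421
  u ← -0.540000 + (0.1/6)·(k1 + 2k2 + 2k3 + k4) = -0.453183
u(0.1) ≈ -0.4532

-0.4532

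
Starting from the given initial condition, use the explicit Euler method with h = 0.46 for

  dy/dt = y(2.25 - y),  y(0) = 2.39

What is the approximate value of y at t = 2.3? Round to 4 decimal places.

2.2500

Euler: y_{n+1} = y_n + h·f(t_n, y_n).
t=0.000000, y=2.390000: f=-0.334600 → y ← 2.390000 + 0.46·(-0.334600) = 2.236084
t=0.460000, y=2.236084: f=0.031117 → y ← 2.236084 + 0.46·0.031117 = 2.250398
t=0.920000, y=2.250398: f=-0.000896 → y ← 2.250398 + 0.46·(-0.000896) = 2.249986
t=1.380000, y=2.249986: f=0.000032 → y ← 2.249986 + 0.46·0.000032 = 2.250000
t=1.840000, y=2.250000: f=-0.000001 → y ← 2.250000 + 0.46·(-0.000001) = 2.250000
y(2.3) ≈ 2.2500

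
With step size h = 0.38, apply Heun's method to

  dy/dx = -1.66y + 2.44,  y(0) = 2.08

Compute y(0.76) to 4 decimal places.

1.6668

Heun: k1 = f(x_n, y_n); k2 = f(x_n + h, y_n + h·k1); y_{n+1} = y_n + (h/2)·(k1 + k2).
x=0.000000, y=2.080000:
  k1 = f(0.000000, 2.080000) = -1.012800
  k2 = f(0.380000, 1.695136) = -0.373926
  y ← 2.080000 + (0.38/2)·(-1.012800 + (-0.373926)) = 1.816522
x=0.380000, y=1.816522:
  k1 = f(0.380000, 1.816522) = -0.575427
  k2 = f(0.760000, 1.597860) = -0.212448
  y ← 1.816522 + (0.38/2)·(-0.575427 + (-0.212448)) = 1.666826
y(0.76) ≈ 1.6668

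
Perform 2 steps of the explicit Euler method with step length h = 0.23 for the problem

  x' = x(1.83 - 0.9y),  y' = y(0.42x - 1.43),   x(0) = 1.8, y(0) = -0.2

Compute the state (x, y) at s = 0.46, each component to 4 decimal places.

3.8321, -0.1564

Euler on (x,y): x_{n+1} = x_n + h·x', y_{n+1} = y_n + h·y'.
0.000000: (1.800000, -0.200000); f=(3.618000, 0.134800) → (2.632140, -0.168996)
0.230000: (2.632140, -0.168996); f=(5.217155, 0.054839) → (3.832086, -0.156383)
(x(0.46), y(0.46)) ≈ (3.8321, -0.1564)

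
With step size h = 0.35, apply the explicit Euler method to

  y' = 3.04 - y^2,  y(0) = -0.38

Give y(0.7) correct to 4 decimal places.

1.5570

Euler: y_{n+1} = y_n + h·f(t_n, y_n).
t=0.000000, y=-0.380000: f=2.895600 → y ← -0.380000 + 0.35·2.895600 = 0.633460
t=0.350000, y=0.633460: f=2.638728 → y ← 0.633460 + 0.35·2.638728 = 1.557015
y(0.7) ≈ 1.5570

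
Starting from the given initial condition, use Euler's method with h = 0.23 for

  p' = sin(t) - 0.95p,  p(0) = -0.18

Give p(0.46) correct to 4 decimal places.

Euler: p_{n+1} = p_n + h·f(t_n, p_n).
t=0.000000, p=-0.180000: f=0.171000 → p ← -0.180000 + 0.23·0.171000 = -0.140670
t=0.230000, p=-0.140670: f=0.361614 → p ← -0.140670 + 0.23·0.361614 = -0.057499
p(0.46) ≈ -0.0575

-0.0575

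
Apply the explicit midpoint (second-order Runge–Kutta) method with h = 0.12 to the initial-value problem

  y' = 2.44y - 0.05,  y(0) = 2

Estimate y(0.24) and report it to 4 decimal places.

Midpoint: k1 = f(t_n, y_n); k2 = f(t_n + h/2, y_n + (h/2)·k1); y_{n+1} = y_n + h·k2.
t=0.000000, y=2.000000:
  k1 = f(0.000000, 2.000000) = 4.830000
  k2 = f(0.060000, 2.289800) = 5.537112
  y ← 2.000000 + 0.12·5.537112 = 2.664453
t=0.120000, y=2.664453:
  k1 = f(0.120000, 2.664453) = 6.451266
  k2 = f(0.180000, 3.051529) = 7.395732
  y ← 2.664453 + 0.12·7.395732 = 3.551941
y(0.24) ≈ 3.5519

3.5519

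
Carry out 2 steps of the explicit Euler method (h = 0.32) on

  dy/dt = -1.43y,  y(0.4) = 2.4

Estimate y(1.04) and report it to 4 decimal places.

Euler: y_{n+1} = y_n + h·f(t_n, y_n).
t=0.400000, y=2.400000: f=-3.432000 → y ← 2.400000 + 0.32·(-3.432000) = 1.301760
t=0.720000, y=1.301760: f=-1.861517 → y ← 1.301760 + 0.32·(-1.861517) = 0.706075
y(1.04) ≈ 0.7061

0.7061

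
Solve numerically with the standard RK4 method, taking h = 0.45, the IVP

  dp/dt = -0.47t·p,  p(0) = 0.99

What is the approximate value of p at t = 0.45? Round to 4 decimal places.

0.9440

RK4: k1 = f(t_n, p_n); k2 = f(t_n + h/2, p_n + (h/2)·k1); k3 = f(t_n + h/2, p_n + (h/2)·k2); k4 = f(t_n + h, p_n + h·k3); p_{n+1} = p_n + (h/6)·(k1 + 2k2 + 2k3 + k4).
t=0.000000, p=0.990000:
  k1 = f(0.000000, 0.990000) = 0.000000
  k2 = f(0.225000, 0.990000) = -0.104692
  k3 = f(0.225000, 0.966444) = -0.102201
  k4 = f(0.450000, 0.944009) = -0.199658
  p ← 0.990000 + (0.45/6)·(k1 + 2k2 + 2k3 + k4) = 0.943992
p(0.45) ≈ 0.9440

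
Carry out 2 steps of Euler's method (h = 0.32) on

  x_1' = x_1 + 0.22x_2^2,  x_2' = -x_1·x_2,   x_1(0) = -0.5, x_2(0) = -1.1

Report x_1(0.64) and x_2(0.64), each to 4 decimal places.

-0.6441, -1.5107

Euler on (x_1,x_2): x_1_{n+1} = x_1_n + h·x_1', x_2_{n+1} = x_2_n + h·x_2'.
0.000000: (-0.500000, -1.100000); f=(-0.233800, -0.550000) → (-0.574816, -1.276000)
0.320000: (-0.574816, -1.276000); f=(-0.216617, -0.733465) → (-0.644134, -1.510709)
(x_1(0.64), x_2(0.64)) ≈ (-0.6441, -1.5107)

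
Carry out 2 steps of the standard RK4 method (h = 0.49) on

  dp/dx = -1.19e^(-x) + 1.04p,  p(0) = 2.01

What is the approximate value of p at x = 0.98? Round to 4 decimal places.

4.1701

RK4: k1 = f(x_n, p_n); k2 = f(x_n + h/2, p_n + (h/2)·k1); k3 = f(x_n + h/2, p_n + (h/2)·k2); k4 = f(x_n + h, p_n + h·k3); p_{n+1} = p_n + (h/6)·(k1 + 2k2 + 2k3 + k4).
x=0.000000, p=2.010000:
  k1 = f(0.000000, 2.010000) = 0.900400
  k2 = f(0.245000, 2.230598) = 1.388404
  k3 = f(0.245000, 2.350159) = 1.512747
  k4 = f(0.490000, 2.751246) = 2.132270
  p ← 2.010000 + (0.49/6)·(k1 + 2k2 + 2k3 + k4) = 2.731523
x=0.490000, p=2.731523:
  k1 = f(0.490000, 2.731523) = 2.111758
  k2 = f(0.735000, 3.248903) = 2.808248
  k3 = f(0.735000, 3.419543) = 2.985714
  k4 = f(0.980000, 4.194522) = 3.915683
  p ← 2.731523 + (0.49/6)·(k1 + 2k2 + 2k3 + k4) = 4.170111
p(0.98) ≈ 4.1701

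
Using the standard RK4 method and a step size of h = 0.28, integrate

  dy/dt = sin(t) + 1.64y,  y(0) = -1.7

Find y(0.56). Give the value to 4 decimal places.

-4.0449

RK4: k1 = f(t_n, y_n); k2 = f(t_n + h/2, y_n + (h/2)·k1); k3 = f(t_n + h/2, y_n + (h/2)·k2); k4 = f(t_n + h, y_n + h·k3); y_{n+1} = y_n + (h/6)·(k1 + 2k2 + 2k3 + k4).
t=0.000000, y=-1.700000:
  k1 = f(0.000000, -1.700000) = -2.788000
  k2 = f(0.140000, -2.090320) = -3.288582
  k3 = f(0.140000, -2.160401) = -3.403515
  k4 = f(0.280000, -2.652984) = -4.074539
  y ← -1.700000 + (0.28/6)·(k1 + 2k2 + 2k3 + k4) = -2.644848
t=0.280000, y=-2.644848:
  k1 = f(0.280000, -2.644848) = -4.061194
  k2 = f(0.420000, -3.213415) = -4.862240
  k3 = f(0.420000, -3.325561) = -5.046160
  k4 = f(0.560000, -4.057772) = -6.123560
  y ← -2.644848 + (0.28/6)·(k1 + 2k2 + 2k3 + k4) = -4.044920
y(0.56) ≈ -4.0449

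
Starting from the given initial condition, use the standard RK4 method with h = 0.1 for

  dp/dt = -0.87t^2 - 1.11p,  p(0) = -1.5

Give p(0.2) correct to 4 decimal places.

RK4: k1 = f(t_n, p_n); k2 = f(t_n + h/2, p_n + (h/2)·k1); k3 = f(t_n + h/2, p_n + (h/2)·k2); k4 = f(t_n + h, p_n + h·k3); p_{n+1} = p_n + (h/6)·(k1 + 2k2 + 2k3 + k4).
t=0.000000, p=-1.500000:
  k1 = f(0.000000, -1.500000) = 1.665000
  k2 = f(0.050000, -1.416750) = 1.570418
  k3 = f(0.050000, -1.421479) = 1.575667
  k4 = f(0.100000, -1.342433) = 1.481401
  p ← -1.500000 + (0.1/6)·(k1 + 2k2 + 2k3 + k4) = -1.342691
t=0.100000, p=-1.342691:
  k1 = f(0.100000, -1.342691) = 1.481686
  k2 = f(0.150000, -1.268606) = 1.388578
  k3 = f(0.150000, -1.273262) = 1.393745
  k4 = f(0.200000, -1.203316) = 1.300881
  p ← -1.342691 + (0.1/6)·(k1 + 2k2 + 2k3 + k4) = -1.203570
p(0.2) ≈ -1.2036

-1.2036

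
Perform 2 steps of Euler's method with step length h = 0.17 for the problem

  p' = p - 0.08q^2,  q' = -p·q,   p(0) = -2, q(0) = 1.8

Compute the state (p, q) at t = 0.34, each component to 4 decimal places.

Euler on (p,q): p_{n+1} = p_n + h·p', q_{n+1} = q_n + h·q'.
0.000000: (-2.000000, 1.800000); f=(-2.259200, 3.600000) → (-2.384064, 2.412000)
0.170000: (-2.384064, 2.412000); f=(-2.849484, 5.750362) → (-2.868476, 3.389562)
(p(0.34), q(0.34)) ≈ (-2.8685, 3.3896)

-2.8685, 3.3896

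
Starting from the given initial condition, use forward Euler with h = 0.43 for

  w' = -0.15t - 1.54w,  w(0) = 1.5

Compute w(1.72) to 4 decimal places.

-0.0856

Euler: w_{n+1} = w_n + h·f(t_n, w_n).
t=0.000000, w=1.500000: f=-2.310000 → w ← 1.500000 + 0.43·(-2.310000) = 0.506700
t=0.430000, w=0.506700: f=-0.844818 → w ← 0.506700 + 0.43·(-0.844818) = 0.143428
t=0.860000, w=0.143428: f=-0.349880 → w ← 0.143428 + 0.43·(-0.349880) = -0.007020
t=1.290000, w=-0.007020: f=-0.182689 → w ← -0.007020 + 0.43·(-0.182689) = -0.085576
w(1.72) ≈ -0.0856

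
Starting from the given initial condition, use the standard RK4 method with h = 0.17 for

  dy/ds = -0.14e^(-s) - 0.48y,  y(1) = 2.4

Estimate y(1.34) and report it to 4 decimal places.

2.0250

RK4: k1 = f(s_n, y_n); k2 = f(s_n + h/2, y_n + (h/2)·k1); k3 = f(s_n + h/2, y_n + (h/2)·k2); k4 = f(s_n + h, y_n + h·k3); y_{n+1} = y_n + (h/6)·(k1 + 2k2 + 2k3 + k4).
s=1.000000, y=2.400000:
  k1 = f(1.000000, 2.400000) = -1.203503
  k2 = f(1.085000, 2.297702) = -1.150203
  k3 = f(1.085000, 2.302233) = -1.152378
  k4 = f(1.170000, 2.204096) = -1.101417
  y ← 2.400000 + (0.17/6)·(k1 + 2k2 + 2k3 + k4) = 2.204214
s=1.170000, y=2.204214:
  k1 = f(1.170000, 2.204214) = -1.101474
  k2 = f(1.255000, 2.110589) = -1.052993
  k3 = f(1.255000, 2.114710) = -1.054971
  k4 = f(1.340000, 2.024869) = -1.008596
  y ← 2.204214 + (0.17/6)·(k1 + 2k2 + 2k3 + k4) = 2.024978
y(1.34) ≈ 2.0250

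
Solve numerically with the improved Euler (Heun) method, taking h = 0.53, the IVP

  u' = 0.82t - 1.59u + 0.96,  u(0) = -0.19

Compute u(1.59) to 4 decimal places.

Heun: k1 = f(t_n, u_n); k2 = f(t_n + h, u_n + h·k1); u_{n+1} = u_n + (h/2)·(k1 + k2).
t=0.000000, u=-0.190000:
  k1 = f(0.000000, -0.190000) = 1.262100
  k2 = f(0.530000, 0.478913) = 0.633128
  u ← -0.190000 + (0.53/2)·(1.262100 + 0.633128) = 0.312236
t=0.530000, u=0.312236:
  k1 = f(0.530000, 0.312236) = 0.898146
  k2 = f(1.060000, 0.788253) = 0.575878
  u ← 0.312236 + (0.53/2)·(0.898146 + 0.575878) = 0.702852
t=1.060000, u=0.702852:
  k1 = f(1.060000, 0.702852) = 0.711666
  k2 = f(1.590000, 1.080035) = 0.546545
  u ← 0.702852 + (0.53/2)·(0.711666 + 0.546545) = 1.036278
u(1.59) ≈ 1.0363

1.0363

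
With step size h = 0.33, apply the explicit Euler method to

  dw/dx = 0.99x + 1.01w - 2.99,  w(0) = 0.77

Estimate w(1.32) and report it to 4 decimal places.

Euler: w_{n+1} = w_n + h·f(x_n, w_n).
x=0.000000, w=0.770000: f=-2.212300 → w ← 0.770000 + 0.33·(-2.212300) = 0.039941
x=0.330000, w=0.039941: f=-2.622960 → w ← 0.039941 + 0.33·(-2.622960) = -0.825636
x=0.660000, w=-0.825636: f=-3.170492 → w ← -0.825636 + 0.33·(-3.170492) = -1.871898
x=0.990000, w=-1.871898: f=-3.900517 → w ← -1.871898 + 0.33·(-3.900517) = -3.159069
w(1.32) ≈ -3.1591

-3.1591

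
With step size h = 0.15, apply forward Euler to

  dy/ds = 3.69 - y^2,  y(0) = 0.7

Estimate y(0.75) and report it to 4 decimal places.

1.8831

Euler: y_{n+1} = y_n + h·f(s_n, y_n).
s=0.000000, y=0.700000: f=3.200000 → y ← 0.700000 + 0.15·3.200000 = 1.180000
s=0.150000, y=1.180000: f=2.297600 → y ← 1.180000 + 0.15·2.297600 = 1.524640
s=0.300000, y=1.524640: f=1.365473 → y ← 1.524640 + 0.15·1.365473 = 1.729461
s=0.450000, y=1.729461: f=0.698965 → y ← 1.729461 + 0.15·0.698965 = 1.834306
s=0.600000, y=1.834306: f=0.325323 → y ← 1.834306 + 0.15·0.325323 = 1.883104
y(0.75) ≈ 1.8831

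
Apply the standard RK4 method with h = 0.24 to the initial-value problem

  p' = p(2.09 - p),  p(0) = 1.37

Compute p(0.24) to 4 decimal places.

1.5854

RK4: k1 = f(x_n, p_n); k2 = f(x_n + h/2, p_n + (h/2)·k1); k3 = f(x_n + h/2, p_n + (h/2)·k2); k4 = f(x_n + h, p_n + h·k3); p_{n+1} = p_n + (h/6)·(k1 + 2k2 + 2k3 + k4).
x=0.000000, p=1.370000:
  k1 = f(0.000000, 1.370000) = 0.986400
  k2 = f(0.120000, 1.488368) = 0.895450
  k3 = f(0.120000, 1.477454) = 0.905009
  k4 = f(0.240000, 1.587202) = 0.798042
  p ← 1.370000 + (0.24/6)·(k1 + 2k2 + 2k3 + k4) = 1.585414
p(0.24) ≈ 1.5854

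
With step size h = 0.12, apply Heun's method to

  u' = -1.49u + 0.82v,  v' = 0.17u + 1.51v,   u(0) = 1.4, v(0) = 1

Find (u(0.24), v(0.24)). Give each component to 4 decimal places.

Heun on (u,v): k1 = f(x_n, state_n); k2 = f(x_n + h, state_n + h·k1); state_{n+1} = state_n + (h/2)·(k1 + k2).
0.000000: (1.400000, 1.000000)
  k1 = (-1.266000, 1.748000)
  predictor → (1.248080, 1.209760)
  k2 = (-0.867636, 2.038911)
  → (1.271982, 1.227215)
0.120000: (1.271982, 1.227215)
  k1 = (-0.888937, 2.069331)
  predictor → (1.165309, 1.475534)
  k2 = (-0.526373, 2.426160)
  → (1.187063, 1.496944)
(u(0.24), v(0.24)) ≈ (1.1871, 1.4969)

1.1871, 1.4969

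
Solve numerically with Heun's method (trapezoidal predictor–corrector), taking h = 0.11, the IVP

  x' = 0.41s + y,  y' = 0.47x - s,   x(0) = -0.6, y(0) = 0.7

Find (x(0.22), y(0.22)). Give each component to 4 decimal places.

Heun on (x,y): k1 = f(s_n, state_n); k2 = f(s_n + h, state_n + h·k1); state_{n+1} = state_n + (h/2)·(k1 + k2).
0.000000: (-0.600000, 0.700000)
  k1 = (0.700000, -0.282000)
  predictor → (-0.523000, 0.668980)
  k2 = (0.714080, -0.355810)
  → (-0.522226, 0.664920)
0.110000: (-0.522226, 0.664920)
  k1 = (0.710020, -0.355446)
  predictor → (-0.444123, 0.625821)
  k2 = (0.716021, -0.428738)
  → (-0.443793, 0.621790)
(x(0.22), y(0.22)) ≈ (-0.4438, 0.6218)

-0.4438, 0.6218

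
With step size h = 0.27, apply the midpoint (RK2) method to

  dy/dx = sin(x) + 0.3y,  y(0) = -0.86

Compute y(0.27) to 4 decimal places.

-0.8961

Midpoint: k1 = f(x_n, y_n); k2 = f(x_n + h/2, y_n + (h/2)·k1); y_{n+1} = y_n + h·k2.
x=0.000000, y=-0.860000:
  k1 = f(0.000000, -0.860000) = -0.258000
  k2 = f(0.135000, -0.894830) = -0.133859
  y ← -0.860000 + 0.27·(-0.133859) = -0.896142
y(0.27) ≈ -0.8961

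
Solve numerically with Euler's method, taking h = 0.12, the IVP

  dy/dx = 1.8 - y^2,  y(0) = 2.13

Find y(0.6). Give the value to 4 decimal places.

1.4219

Euler: y_{n+1} = y_n + h·f(x_n, y_n).
x=0.000000, y=2.130000: f=-2.736900 → y ← 2.130000 + 0.12·(-2.736900) = 1.801572
x=0.120000, y=1.801572: f=-1.445662 → y ← 1.801572 + 0.12·(-1.445662) = 1.628093
x=0.240000, y=1.628093: f=-0.850686 → y ← 1.628093 + 0.12·(-0.850686) = 1.526010
x=0.360000, y=1.526010: f=-0.528708 → y ← 1.526010 + 0.12·(-0.528708) = 1.462565
x=0.480000, y=1.462565: f=-0.339098 → y ← 1.462565 + 0.12·(-0.339098) = 1.421874
y(0.6) ≈ 1.4219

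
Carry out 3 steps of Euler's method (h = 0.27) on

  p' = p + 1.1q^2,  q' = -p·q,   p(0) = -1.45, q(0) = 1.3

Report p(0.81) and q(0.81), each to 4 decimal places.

0.8757, 2.9483

Euler on (p,q): p_{n+1} = p_n + h·p', q_{n+1} = q_n + h·q'.
0.000000: (-1.450000, 1.300000); f=(0.409000, 1.885000) → (-1.339570, 1.808950)
0.270000: (-1.339570, 1.808950); f=(2.259960, 2.423215) → (-0.729381, 2.463218)
0.540000: (-0.729381, 2.463218); f=(5.944807, 1.796624) → (0.875717, 2.948307)
(p(0.81), q(0.81)) ≈ (0.8757, 2.9483)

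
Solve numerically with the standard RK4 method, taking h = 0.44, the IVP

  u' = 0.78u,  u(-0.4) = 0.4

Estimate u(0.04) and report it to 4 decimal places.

0.5638

RK4: k1 = f(x_n, u_n); k2 = f(x_n + h/2, u_n + (h/2)·k1); k3 = f(x_n + h/2, u_n + (h/2)·k2); k4 = f(x_n + h, u_n + h·k3); u_{n+1} = u_n + (h/6)·(k1 + 2k2 + 2k3 + k4).
x=-0.400000, u=0.400000:
  k1 = f(-0.400000, 0.400000) = 0.312000
  k2 = f(-0.180000, 0.468640) = 0.365539
  k3 = f(-0.180000, 0.480419) = 0.374727
  k4 = f(0.040000, 0.564880) = 0.440606
  u ← 0.400000 + (0.44/6)·(k1 + 2k2 + 2k3 + k4) = 0.563763
u(0.04) ≈ 0.5638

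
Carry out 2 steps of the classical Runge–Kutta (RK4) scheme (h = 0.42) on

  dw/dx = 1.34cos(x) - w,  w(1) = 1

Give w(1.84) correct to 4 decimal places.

0.4996

RK4: k1 = f(x_n, w_n); k2 = f(x_n + h/2, w_n + (h/2)·k1); k3 = f(x_n + h/2, w_n + (h/2)·k2); k4 = f(x_n + h, w_n + h·k3); w_{n+1} = w_n + (h/6)·(k1 + 2k2 + 2k3 + k4).
x=1.000000, w=1.000000:
  k1 = f(1.000000, 1.000000) = -0.275995
  k2 = f(1.210000, 0.942041) = -0.468995
  k3 = f(1.210000, 0.901511) = -0.428465
  k4 = f(1.420000, 0.820045) = -0.618743
  w ← 1.000000 + (0.42/6)·(k1 + 2k2 + 2k3 + k4) = 0.811724
x=1.420000, w=0.811724:
  k1 = f(1.420000, 0.811724) = -0.610422
  k2 = f(1.630000, 0.683535) = -0.762822
  k3 = f(1.630000, 0.651531) = -0.730818
  k4 = f(1.840000, 0.504780) = -0.861172
  w ← 0.811724 + (0.42/6)·(k1 + 2k2 + 2k3 + k4) = 0.499603
w(1.84) ≈ 0.4996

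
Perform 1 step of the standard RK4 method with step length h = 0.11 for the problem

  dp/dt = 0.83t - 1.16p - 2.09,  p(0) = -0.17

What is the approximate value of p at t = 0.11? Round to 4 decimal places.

-0.3607

RK4: k1 = f(t_n, p_n); k2 = f(t_n + h/2, p_n + (h/2)·k1); k3 = f(t_n + h/2, p_n + (h/2)·k2); k4 = f(t_n + h, p_n + h·k3); p_{n+1} = p_n + (h/6)·(k1 + 2k2 + 2k3 + k4).
t=0.000000, p=-0.170000:
  k1 = f(0.000000, -0.170000) = -1.892800
  k2 = f(0.055000, -0.274104) = -1.726389
  k3 = f(0.055000, -0.264951) = -1.737006
  k4 = f(0.110000, -0.361071) = -1.579858
  p ← -0.170000 + (0.11/6)·(k1 + 2k2 + 2k3 + k4) = -0.360657
p(0.11) ≈ -0.3607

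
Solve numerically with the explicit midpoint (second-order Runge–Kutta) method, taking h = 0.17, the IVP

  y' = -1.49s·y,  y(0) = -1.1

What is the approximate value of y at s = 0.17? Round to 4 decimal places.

-1.0763

Midpoint: k1 = f(s_n, y_n); k2 = f(s_n + h/2, y_n + (h/2)·k1); y_{n+1} = y_n + h·k2.
s=0.000000, y=-1.100000:
  k1 = f(0.000000, -1.100000) = 0.000000
  k2 = f(0.085000, -1.100000) = 0.139315
  y ← -1.100000 + 0.17·0.139315 = -1.076316
y(0.17) ≈ -1.0763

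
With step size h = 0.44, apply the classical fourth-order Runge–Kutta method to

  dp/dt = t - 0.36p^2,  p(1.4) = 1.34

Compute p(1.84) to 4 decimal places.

1.6889

RK4: k1 = f(t_n, p_n); k2 = f(t_n + h/2, p_n + (h/2)·k1); k3 = f(t_n + h/2, p_n + (h/2)·k2); k4 = f(t_n + h, p_n + h·k3); p_{n+1} = p_n + (h/6)·(k1 + 2k2 + 2k3 + k4).
t=1.400000, p=1.340000:
  k1 = f(1.400000, 1.340000) = 0.753584
  k2 = f(1.620000, 1.505788) = 0.803736
  k3 = f(1.620000, 1.516822) = 0.791730
  k4 = f(1.840000, 1.688361) = 0.813797
  p ← 1.340000 + (0.44/6)·(k1 + 2k2 + 2k3 + k4) = 1.688943
p(1.84) ≈ 1.6889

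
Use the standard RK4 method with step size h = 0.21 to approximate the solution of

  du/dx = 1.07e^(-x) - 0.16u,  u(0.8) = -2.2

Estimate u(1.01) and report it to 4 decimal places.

-2.0378

RK4: k1 = f(x_n, u_n); k2 = f(x_n + h/2, u_n + (h/2)·k1); k3 = f(x_n + h/2, u_n + (h/2)·k2); k4 = f(x_n + h, u_n + h·k3); u_{n+1} = u_n + (h/6)·(k1 + 2k2 + 2k3 + k4).
x=0.800000, u=-2.200000:
  k1 = f(0.800000, -2.200000) = 0.832782
  k2 = f(0.905000, -2.112558) = 0.770869
  k3 = f(0.905000, -2.119059) = 0.771909
  k4 = f(1.010000, -2.037899) = 0.715778
  u ← -2.200000 + (0.21/6)·(k1 + 2k2 + 2k3 + k4) = -2.037806
u(1.01) ≈ -2.0378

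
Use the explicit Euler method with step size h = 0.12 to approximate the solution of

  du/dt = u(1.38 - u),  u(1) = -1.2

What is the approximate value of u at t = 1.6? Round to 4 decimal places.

Euler: u_{n+1} = u_n + h·f(t_n, u_n).
t=1.000000, u=-1.200000: f=-3.096000 → u ← -1.200000 + 0.12·(-3.096000) = -1.571520
t=1.120000, u=-1.571520: f=-4.638373 → u ← -1.571520 + 0.12·(-4.638373) = -2.128125
t=1.240000, u=-2.128125: f=-7.465727 → u ← -2.128125 + 0.12·(-7.465727) = -3.024012
t=1.360000, u=-3.024012: f=-13.317785 → u ← -3.024012 + 0.12·(-13.317785) = -4.622146
t=1.480000, u=-4.622146: f=-27.742797 → u ← -4.622146 + 0.12·(-27.742797) = -7.951282
u(1.6) ≈ -7.9513

-7.9513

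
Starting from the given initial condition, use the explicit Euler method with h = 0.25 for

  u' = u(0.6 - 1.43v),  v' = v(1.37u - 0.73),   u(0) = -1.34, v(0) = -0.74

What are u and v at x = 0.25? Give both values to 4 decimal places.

-1.8955, -0.2653

Euler on (u,v): u_{n+1} = u_n + h·u', v_{n+1} = v_n + h·v'.
0.000000: (-1.340000, -0.740000); f=(-2.221988, 1.898692) → (-1.895497, -0.265327)
(u(0.25), v(0.25)) ≈ (-1.8955, -0.2653)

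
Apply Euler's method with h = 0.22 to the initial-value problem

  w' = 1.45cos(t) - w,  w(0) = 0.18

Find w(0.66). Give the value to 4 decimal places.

Euler: w_{n+1} = w_n + h·f(t_n, w_n).
t=0.000000, w=0.180000: f=1.270000 → w ← 0.180000 + 0.22·1.270000 = 0.459400
t=0.220000, w=0.459400: f=0.955651 → w ← 0.459400 + 0.22·0.955651 = 0.669643
t=0.440000, w=0.669643: f=0.642247 → w ← 0.669643 + 0.22·0.642247 = 0.810938
w(0.66) ≈ 0.8109

0.8109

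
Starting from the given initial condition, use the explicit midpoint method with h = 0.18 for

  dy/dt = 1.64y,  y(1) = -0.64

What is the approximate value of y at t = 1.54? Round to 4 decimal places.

Midpoint: k1 = f(t_n, y_n); k2 = f(t_n + h/2, y_n + (h/2)·k1); y_{n+1} = y_n + h·k2.
t=1.000000, y=-0.640000:
  k1 = f(1.000000, -0.640000) = -1.049600
  k2 = f(1.090000, -0.734464) = -1.204521
  y ← -0.640000 + 0.18·(-1.204521) = -0.856814
t=1.180000, y=-0.856814:
  k1 = f(1.180000, -0.856814) = -1.405175
  k2 = f(1.270000, -0.983279) = -1.612578
  y ← -0.856814 + 0.18·(-1.612578) = -1.147078
t=1.360000, y=-1.147078:
  k1 = f(1.360000, -1.147078) = -1.881208
  k2 = f(1.450000, -1.316387) = -2.158874
  y ← -1.147078 + 0.18·(-2.158874) = -1.535675
y(1.54) ≈ -1.5357

-1.5357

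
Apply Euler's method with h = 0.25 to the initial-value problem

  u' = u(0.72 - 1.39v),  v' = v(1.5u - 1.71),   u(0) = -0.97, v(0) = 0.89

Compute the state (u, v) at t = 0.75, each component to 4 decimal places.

Euler on (u,v): u_{n+1} = u_n + h·u', v_{n+1} = v_n + h·v'.
0.000000: (-0.970000, 0.890000); f=(0.501587, -2.816850) → (-0.844603, 0.185787)
0.250000: (-0.844603, 0.185787); f=(-0.390000, -0.553072) → (-0.942103, 0.047520)
0.500000: (-0.942103, 0.047520); f=(-0.616086, -0.148411) → (-1.096125, 0.010417)
(u(0.75), v(0.75)) ≈ (-1.0961, 0.0104)

-1.0961, 0.0104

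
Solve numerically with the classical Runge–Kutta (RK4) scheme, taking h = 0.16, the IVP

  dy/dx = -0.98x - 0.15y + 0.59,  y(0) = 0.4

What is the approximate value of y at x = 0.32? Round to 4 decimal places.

0.5162

RK4: k1 = f(x_n, y_n); k2 = f(x_n + h/2, y_n + (h/2)·k1); k3 = f(x_n + h/2, y_n + (h/2)·k2); k4 = f(x_n + h, y_n + h·k3); y_{n+1} = y_n + (h/6)·(k1 + 2k2 + 2k3 + k4).
x=0.000000, y=0.400000:
  k1 = f(0.000000, 0.400000) = 0.530000
  k2 = f(0.080000, 0.442400) = 0.445240
  k3 = f(0.080000, 0.435619) = 0.446257
  k4 = f(0.160000, 0.471401) = 0.362490
  y ← 0.400000 + (0.16/6)·(k1 + 2k2 + 2k3 + k4) = 0.471346
x=0.160000, y=0.471346:
  k1 = f(0.160000, 0.471346) = 0.362498
  k2 = f(0.240000, 0.500346) = 0.279748
  k3 = f(0.240000, 0.493726) = 0.280741
  k4 = f(0.320000, 0.516265) = 0.198960
  y ← 0.471346 + (0.16/6)·(k1 + 2k2 + 2k3 + k4) = 0.516211
y(0.32) ≈ 0.5162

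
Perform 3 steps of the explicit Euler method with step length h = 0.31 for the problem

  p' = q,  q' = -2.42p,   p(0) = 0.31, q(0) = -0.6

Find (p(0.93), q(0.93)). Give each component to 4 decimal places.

-0.4210, -0.8250

Euler on (p,q): p_{n+1} = p_n + h·p', q_{n+1} = q_n + h·q'.
0.000000: (0.310000, -0.600000); f=(-0.600000, -0.750200) → (0.124000, -0.832562)
0.310000: (0.124000, -0.832562); f=(-0.832562, -0.300080) → (-0.134094, -0.925587)
0.620000: (-0.134094, -0.925587); f=(-0.925587, 0.324508) → (-0.421026, -0.824989)
(p(0.93), q(0.93)) ≈ (-0.4210, -0.8250)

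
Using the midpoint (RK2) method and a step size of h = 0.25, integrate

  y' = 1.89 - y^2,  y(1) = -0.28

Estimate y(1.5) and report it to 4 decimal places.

Midpoint: k1 = f(s_n, y_n); k2 = f(s_n + h/2, y_n + (h/2)·k1); y_{n+1} = y_n + h·k2.
s=1.000000, y=-0.280000:
  k1 = f(1.000000, -0.280000) = 1.811600
  k2 = f(1.125000, -0.053550) = 1.887132
  y ← -0.280000 + 0.25·1.887132 = 0.191783
s=1.250000, y=0.191783:
  k1 = f(1.250000, 0.191783) = 1.853219
  k2 = f(1.375000, 0.423436) = 1.710702
  y ← 0.191783 + 0.25·1.710702 = 0.619459
y(1.5) ≈ 0.6195

0.6195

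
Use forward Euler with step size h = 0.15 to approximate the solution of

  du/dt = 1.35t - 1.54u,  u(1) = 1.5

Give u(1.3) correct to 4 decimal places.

1.2756

Euler: u_{n+1} = u_n + h·f(t_n, u_n).
t=1.000000, u=1.500000: f=-0.960000 → u ← 1.500000 + 0.15·(-0.960000) = 1.356000
t=1.150000, u=1.356000: f=-0.535740 → u ← 1.356000 + 0.15·(-0.535740) = 1.275639
u(1.3) ≈ 1.2756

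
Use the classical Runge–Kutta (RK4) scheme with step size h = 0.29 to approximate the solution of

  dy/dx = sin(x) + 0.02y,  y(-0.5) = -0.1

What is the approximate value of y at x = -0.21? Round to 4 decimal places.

RK4: k1 = f(x_n, y_n); k2 = f(x_n + h/2, y_n + (h/2)·k1); k3 = f(x_n + h/2, y_n + (h/2)·k2); k4 = f(x_n + h, y_n + h·k3); y_{n+1} = y_n + (h/6)·(k1 + 2k2 + 2k3 + k4).
x=-0.500000, y=-0.100000:
  k1 = f(-0.500000, -0.100000) = -0.481426
  k2 = f(-0.355000, -0.169807) = -0.350986
  k3 = f(-0.355000, -0.150893) = -0.350608
  k4 = f(-0.210000, -0.201676) = -0.212493
  y ← -0.100000 + (0.29/6)·(k1 + 2k2 + 2k3 + k4) = -0.201360
y(-0.21) ≈ -0.2014

-0.2014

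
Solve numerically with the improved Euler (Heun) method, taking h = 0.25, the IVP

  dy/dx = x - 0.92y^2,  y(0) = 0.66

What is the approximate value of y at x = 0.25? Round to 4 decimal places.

0.6051

Heun: k1 = f(x_n, y_n); k2 = f(x_n + h, y_n + h·k1); y_{n+1} = y_n + (h/2)·(k1 + k2).
x=0.000000, y=0.660000:
  k1 = f(0.000000, 0.660000) = -0.400752
  k2 = f(0.250000, 0.559812) = -0.038318
  y ← 0.660000 + (0.25/2)·(-0.400752 + (-0.038318)) = 0.605116
y(0.25) ≈ 0.6051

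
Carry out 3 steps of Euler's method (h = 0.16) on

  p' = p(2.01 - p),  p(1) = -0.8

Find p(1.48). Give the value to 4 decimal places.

Euler: p_{n+1} = p_n + h·f(s_n, p_n).
s=1.000000, p=-0.800000: f=-2.248000 → p ← -0.800000 + 0.16·(-2.248000) = -1.159680
s=1.160000, p=-1.159680: f=-3.675815 → p ← -1.159680 + 0.16·(-3.675815) = -1.747810
s=1.320000, p=-1.747810: f=-6.567940 → p ← -1.747810 + 0.16·(-6.567940) = -2.798681
p(1.48) ≈ -2.7987

-2.7987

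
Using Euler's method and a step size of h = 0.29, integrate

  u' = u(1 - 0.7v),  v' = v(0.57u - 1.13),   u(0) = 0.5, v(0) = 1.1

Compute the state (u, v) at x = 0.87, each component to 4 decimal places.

0.6949, 0.4870

Euler on (u,v): u_{n+1} = u_n + h·u', v_{n+1} = v_n + h·v'.
0.000000: (0.500000, 1.100000); f=(0.115000, -0.929500) → (0.533350, 0.830445)
0.290000: (0.533350, 0.830445); f=(0.223308, -0.685940) → (0.598109, 0.631522)
0.580000: (0.598109, 0.631522); f=(0.333706, -0.498320) → (0.694884, 0.487010)
(u(0.87), v(0.87)) ≈ (0.6949, 0.4870)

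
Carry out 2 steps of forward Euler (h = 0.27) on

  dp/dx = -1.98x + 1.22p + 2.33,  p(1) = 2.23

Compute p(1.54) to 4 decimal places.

4.0169

Euler: p_{n+1} = p_n + h·f(x_n, p_n).
x=1.000000, p=2.230000: f=3.070600 → p ← 2.230000 + 0.27·3.070600 = 3.059062
x=1.270000, p=3.059062: f=3.547456 → p ← 3.059062 + 0.27·3.547456 = 4.016875
p(1.54) ≈ 4.0169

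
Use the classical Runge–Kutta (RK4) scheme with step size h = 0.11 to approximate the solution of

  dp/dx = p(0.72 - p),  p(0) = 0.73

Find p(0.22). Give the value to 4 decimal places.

0.7285

RK4: k1 = f(x_n, p_n); k2 = f(x_n + h/2, p_n + (h/2)·k1); k3 = f(x_n + h/2, p_n + (h/2)·k2); k4 = f(x_n + h, p_n + h·k3); p_{n+1} = p_n + (h/6)·(k1 + 2k2 + 2k3 + k4).
x=0.000000, p=0.730000:
  k1 = f(0.000000, 0.730000) = -0.007300
  k2 = f(0.055000, 0.729598) = -0.007003
  k3 = f(0.055000, 0.729615) = -0.007015
  k4 = f(0.110000, 0.729228) = -0.006730
  p ← 0.730000 + (0.11/6)·(k1 + 2k2 + 2k3 + k4) = 0.729229
x=0.110000, p=0.729229:
  k1 = f(0.110000, 0.729229) = -0.006730
  k2 = f(0.165000, 0.728859) = -0.006457
  k3 = f(0.165000, 0.728874) = -0.006468
  k4 = f(0.220000, 0.728517) = -0.006205
  p ← 0.729229 + (0.11/6)·(k1 + 2k2 + 2k3 + k4) = 0.728518
p(0.22) ≈ 0.7285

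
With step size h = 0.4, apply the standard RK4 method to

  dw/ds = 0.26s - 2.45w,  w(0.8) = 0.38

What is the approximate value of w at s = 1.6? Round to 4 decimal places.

0.1758

RK4: k1 = f(s_n, w_n); k2 = f(s_n + h/2, w_n + (h/2)·k1); k3 = f(s_n + h/2, w_n + (h/2)·k2); k4 = f(s_n + h, w_n + h·k3); w_{n+1} = w_n + (h/6)·(k1 + 2k2 + 2k3 + k4).
s=0.800000, w=0.380000:
  k1 = f(0.800000, 0.380000) = -0.723000
  k2 = f(1.000000, 0.235400) = -0.316730
  k3 = f(1.000000, 0.316654) = -0.515802
  k4 = f(1.200000, 0.173679) = -0.113514
  w ← 0.380000 + (0.4/6)·(k1 + 2k2 + 2k3 + k4) = 0.213228
s=1.200000, w=0.213228:
  k1 = f(1.200000, 0.213228) = -0.210409
  k2 = f(1.400000, 0.171146) = -0.055309
  k3 = f(1.400000, 0.202166) = -0.131308
  k4 = f(1.600000, 0.160705) = 0.022273
  w ← 0.213228 + (0.4/6)·(k1 + 2k2 + 2k3 + k4) = 0.175804
w(1.6) ≈ 0.1758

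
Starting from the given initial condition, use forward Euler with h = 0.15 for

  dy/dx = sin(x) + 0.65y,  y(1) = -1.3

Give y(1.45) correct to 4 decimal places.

-1.2717

Euler: y_{n+1} = y_n + h·f(x_n, y_n).
x=1.000000, y=-1.300000: f=-0.003529 → y ← -1.300000 + 0.15·(-0.003529) = -1.300529
x=1.150000, y=-1.300529: f=0.067420 → y ← -1.300529 + 0.15·0.067420 = -1.290416
x=1.300000, y=-1.290416: f=0.124788 → y ← -1.290416 + 0.15·0.124788 = -1.271698
y(1.45) ≈ -1.2717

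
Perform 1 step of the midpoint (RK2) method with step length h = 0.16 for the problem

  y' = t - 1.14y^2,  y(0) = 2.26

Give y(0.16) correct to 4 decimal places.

Midpoint: k1 = f(t_n, y_n); k2 = f(t_n + h/2, y_n + (h/2)·k1); y_{n+1} = y_n + h·k2.
t=0.000000, y=2.260000:
  k1 = f(0.000000, 2.260000) = -5.822664
  k2 = f(0.080000, 1.794187) = -3.589781
  y ← 2.260000 + 0.16·(-3.589781) = 1.685635
y(0.16) ≈ 1.6856

1.6856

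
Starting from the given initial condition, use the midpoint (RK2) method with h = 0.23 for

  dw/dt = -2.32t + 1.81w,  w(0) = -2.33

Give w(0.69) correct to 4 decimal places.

-8.7219

Midpoint: k1 = f(t_n, w_n); k2 = f(t_n + h/2, w_n + (h/2)·k1); w_{n+1} = w_n + h·k2.
t=0.000000, w=-2.330000:
  k1 = f(0.000000, -2.330000) = -4.217300
  k2 = f(0.115000, -2.814990) = -5.361931
  w ← -2.330000 + 0.23·(-5.361931) = -3.563244
t=0.230000, w=-3.563244:
  k1 = f(0.230000, -3.563244) = -6.983072
  k2 = f(0.345000, -4.366297) = -8.703398
  w ← -3.563244 + 0.23·(-8.703398) = -5.565026
t=0.460000, w=-5.565026:
  k1 = f(0.460000, -5.565026) = -11.139897
  k2 = f(0.575000, -6.846114) = -13.725466
  w ← -5.565026 + 0.23·(-13.725466) = -8.721883
w(0.69) ≈ -8.7219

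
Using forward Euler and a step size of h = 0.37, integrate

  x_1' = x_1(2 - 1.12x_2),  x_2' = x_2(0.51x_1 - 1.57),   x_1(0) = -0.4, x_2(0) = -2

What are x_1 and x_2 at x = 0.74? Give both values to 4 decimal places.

Euler on (x_1,x_2): x_1_{n+1} = x_1_n + h·x_1', x_2_{n+1} = x_2_n + h·x_2'.
0.000000: (-0.400000, -2.000000); f=(-1.696000, 3.548000) → (-1.027520, -0.687240)
0.370000: (-1.027520, -0.687240); f=(-2.845931, 1.439105) → (-2.080515, -0.154771)
(x_1(0.74), x_2(0.74)) ≈ (-2.0805, -0.1548)

-2.0805, -0.1548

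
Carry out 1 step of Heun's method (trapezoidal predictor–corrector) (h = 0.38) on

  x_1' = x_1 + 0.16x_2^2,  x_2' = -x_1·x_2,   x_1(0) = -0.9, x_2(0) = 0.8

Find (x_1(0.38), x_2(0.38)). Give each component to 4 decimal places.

Heun on (x_1,x_2): k1 = f(t_n, state_n); k2 = f(t_n + h, state_n + h·k1); state_{n+1} = state_n + (h/2)·(k1 + k2).
0.000000: (-0.900000, 0.800000)
  k1 = (-0.797600, 0.720000)
  predictor → (-1.203088, 1.073600)
  k2 = (-1.018669, 1.291635)
  → (-1.245091, 1.182211)
(x_1(0.38), x_2(0.38)) ≈ (-1.2451, 1.1822)

-1.2451, 1.1822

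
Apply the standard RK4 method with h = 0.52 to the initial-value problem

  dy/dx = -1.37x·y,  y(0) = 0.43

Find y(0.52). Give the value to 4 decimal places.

RK4: k1 = f(x_n, y_n); k2 = f(x_n + h/2, y_n + (h/2)·k1); k3 = f(x_n + h/2, y_n + (h/2)·k2); k4 = f(x_n + h, y_n + h·k3); y_{n+1} = y_n + (h/6)·(k1 + 2k2 + 2k3 + k4).
x=0.000000, y=0.430000:
  k1 = f(0.000000, 0.430000) = 0.000000
  k2 = f(0.260000, 0.430000) = -0.153166
  k3 = f(0.260000, 0.390177) = -0.138981
  k4 = f(0.520000, 0.357730) = -0.254847
  y ← 0.430000 + (0.52/6)·(k1 + 2k2 + 2k3 + k4) = 0.357274
y(0.52) ≈ 0.3573

0.3573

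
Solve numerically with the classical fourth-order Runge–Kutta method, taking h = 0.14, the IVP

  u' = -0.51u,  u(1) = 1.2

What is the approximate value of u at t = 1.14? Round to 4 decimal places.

RK4: k1 = f(t_n, u_n); k2 = f(t_n + h/2, u_n + (h/2)·k1); k3 = f(t_n + h/2, u_n + (h/2)·k2); k4 = f(t_n + h, u_n + h·k3); u_{n+1} = u_n + (h/6)·(k1 + 2k2 + 2k3 + k4).
t=1.000000, u=1.200000:
  k1 = f(1.000000, 1.200000) = -0.612000
  k2 = f(1.070000, 1.157160) = -0.590152
  k3 = f(1.070000, 1.158689) = -0.590932
  k4 = f(1.140000, 1.117270) = -0.569807
  u ← 1.200000 + (0.14/6)·(k1 + 2k2 + 2k3 + k4) = 1.117307
u(1.14) ≈ 1.1173

1.1173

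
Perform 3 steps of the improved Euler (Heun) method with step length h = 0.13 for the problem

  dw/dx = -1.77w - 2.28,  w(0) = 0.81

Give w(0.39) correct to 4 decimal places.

-0.2284

Heun: k1 = f(x_n, w_n); k2 = f(x_n + h, w_n + h·k1); w_{n+1} = w_n + (h/2)·(k1 + k2).
x=0.000000, w=0.810000:
  k1 = f(0.000000, 0.810000) = -3.713700
  k2 = f(0.130000, 0.327219) = -2.859178
  w ← 0.810000 + (0.13/2)·(-3.713700 + (-2.859178)) = 0.382763
x=0.130000, w=0.382763:
  k1 = f(0.130000, 0.382763) = -2.957490
  k2 = f(0.260000, -0.001711) = -2.276972
  w ← 0.382763 + (0.13/2)·(-2.957490 + (-2.276972)) = 0.042523
x=0.260000, w=0.042523:
  k1 = f(0.260000, 0.042523) = -2.355266
  k2 = f(0.390000, -0.263662) = -1.813319
  w ← 0.042523 + (0.13/2)·(-2.355266 + (-1.813319)) = -0.228435
w(0.39) ≈ -0.2284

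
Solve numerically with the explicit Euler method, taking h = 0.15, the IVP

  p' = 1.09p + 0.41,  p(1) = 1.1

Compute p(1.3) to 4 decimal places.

1.6222

Euler: p_{n+1} = p_n + h·f(t_n, p_n).
t=1.000000, p=1.100000: f=1.609000 → p ← 1.100000 + 0.15·1.609000 = 1.341350
t=1.150000, p=1.341350: f=1.872072 → p ← 1.341350 + 0.15·1.872072 = 1.622161
p(1.3) ≈ 1.6222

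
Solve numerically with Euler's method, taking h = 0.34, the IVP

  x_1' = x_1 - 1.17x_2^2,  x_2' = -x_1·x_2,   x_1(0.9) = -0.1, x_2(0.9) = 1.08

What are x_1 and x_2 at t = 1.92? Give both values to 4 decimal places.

-2.4568, 1.9365

Euler on (x_1,x_2): x_1_{n+1} = x_1_n + h·x_1', x_2_{n+1} = x_2_n + h·x_2'.
0.900000: (-0.100000, 1.080000); f=(-1.464688, 0.108000) → (-0.597994, 1.116720)
1.240000: (-0.597994, 1.116720); f=(-2.057058, 0.667792) → (-1.297394, 1.343769)
1.580000: (-1.297394, 1.343769); f=(-3.410081, 1.743398) → (-2.456821, 1.936524)
(x_1(1.92), x_2(1.92)) ≈ (-2.4568, 1.9365)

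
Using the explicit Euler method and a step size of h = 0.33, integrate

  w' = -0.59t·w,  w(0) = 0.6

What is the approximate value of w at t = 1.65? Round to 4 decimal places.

0.2935

Euler: w_{n+1} = w_n + h·f(t_n, w_n).
t=0.000000, w=0.600000: f=0.000000 → w ← 0.600000 + 0.33·0.000000 = 0.600000
t=0.330000, w=0.600000: f=-0.116820 → w ← 0.600000 + 0.33·(-0.116820) = 0.561449
t=0.660000, w=0.561449: f=-0.218628 → w ← 0.561449 + 0.33·(-0.218628) = 0.489302
t=0.990000, w=0.489302: f=-0.285801 → w ← 0.489302 + 0.33·(-0.285801) = 0.394988
t=1.320000, w=0.394988: f=-0.307616 → w ← 0.394988 + 0.33·(-0.307616) = 0.293474
w(1.65) ≈ 0.2935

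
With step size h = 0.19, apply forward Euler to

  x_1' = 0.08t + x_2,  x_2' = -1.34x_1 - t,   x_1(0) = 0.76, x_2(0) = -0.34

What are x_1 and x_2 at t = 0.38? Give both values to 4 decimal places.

0.5969, -0.7466

Euler on (x_1,x_2): x_1_{n+1} = x_1_n + h·x_1', x_2_{n+1} = x_2_n + h·x_2'.
0.000000: (0.760000, -0.340000); f=(-0.340000, -1.018400) → (0.695400, -0.533496)
0.190000: (0.695400, -0.533496); f=(-0.518296, -1.121836) → (0.596924, -0.746645)
(x_1(0.38), x_2(0.38)) ≈ (0.5969, -0.7466)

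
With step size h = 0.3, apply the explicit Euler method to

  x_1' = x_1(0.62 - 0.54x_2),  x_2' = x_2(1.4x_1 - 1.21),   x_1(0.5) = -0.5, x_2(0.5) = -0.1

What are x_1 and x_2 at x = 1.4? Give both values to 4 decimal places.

-0.8523, -0.0055

Euler on (x_1,x_2): x_1_{n+1} = x_1_n + h·x_1', x_2_{n+1} = x_2_n + h·x_2'.
0.500000: (-0.500000, -0.100000); f=(-0.337000, 0.191000) → (-0.601100, -0.042700)
0.800000: (-0.601100, -0.042700); f=(-0.386542, 0.087601) → (-0.717063, -0.016420)
1.100000: (-0.717063, -0.016420); f=(-0.450937, 0.036352) → (-0.852344, -0.005514)
(x_1(1.4), x_2(1.4)) ≈ (-0.8523, -0.0055)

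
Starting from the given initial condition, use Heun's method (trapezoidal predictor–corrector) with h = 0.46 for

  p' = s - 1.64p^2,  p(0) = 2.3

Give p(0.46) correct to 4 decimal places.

Heun: k1 = f(s_n, p_n); k2 = f(s_n + h, p_n + h·k1); p_{n+1} = p_n + (h/2)·(k1 + k2).
s=0.000000, p=2.300000:
  k1 = f(0.000000, 2.300000) = -8.675600
  k2 = f(0.460000, -1.690776) = -4.228307
  p ← 2.300000 + (0.46/2)·(-8.675600 + (-4.228307)) = -0.667898
p(0.46) ≈ -0.6679

-0.6679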